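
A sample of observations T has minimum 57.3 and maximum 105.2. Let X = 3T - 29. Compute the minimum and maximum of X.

a = 3 > 0, so min(X) = a·min(T)+b = 3·57.3 + (-29) = 142.9 and max(X) = 3·105.2 + (-29) = 286.6.

min(X) = 142.9, max(X) = 286.6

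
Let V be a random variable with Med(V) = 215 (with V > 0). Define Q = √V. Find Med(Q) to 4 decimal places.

Med(Q) = 14.6629

√V is monotone on this domain, so Med(Q) = √(215) ≈ 14.6629.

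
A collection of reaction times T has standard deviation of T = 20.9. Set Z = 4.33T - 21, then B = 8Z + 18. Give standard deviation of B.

standard deviation of Z = |4.33|·20.9 = 90.497.
standard deviation of B = |8|·90.497 = 723.976.

standard deviation of B = 723.976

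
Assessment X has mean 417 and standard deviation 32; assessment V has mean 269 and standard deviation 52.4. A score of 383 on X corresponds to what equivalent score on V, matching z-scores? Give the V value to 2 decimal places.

V = 213.33

z = (383 − 417)/32 = -1.0625.
V = 269 + z·52.4 = 269 + (383 − 417)·52.4/32 ≈ 213.33.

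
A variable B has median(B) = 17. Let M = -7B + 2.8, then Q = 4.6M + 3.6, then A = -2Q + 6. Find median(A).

median(M) = (-7)·17 + 2.8 = -116.2.
median(Q) = 4.6·(-116.2) + 3.6 = -530.92.
median(A) = (-2)·(-530.92) + 6 = 1067.84.

median(A) = 1067.84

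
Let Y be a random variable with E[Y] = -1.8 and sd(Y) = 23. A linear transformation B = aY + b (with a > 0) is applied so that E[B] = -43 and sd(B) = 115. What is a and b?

sd(B) = a·sd(Y) (a > 0), so a = 115/23 = 5.
E[B] = a·E[Y] + b, so b = -43 − 5·(-1.8) = -34.

a = 5, b = -34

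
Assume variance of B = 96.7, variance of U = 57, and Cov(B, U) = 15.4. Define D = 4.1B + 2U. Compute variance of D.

variance of D = 2106.087

variance of D = a²·variance of B + b²·variance of U + 2ab·Cov(B, U) with a = 4.1, b = 2.
= 4.1²·96.7 + 2²·57 + 2·4.1·2·15.4
= 1625.527 + 228 + 252.56 = 2106.087.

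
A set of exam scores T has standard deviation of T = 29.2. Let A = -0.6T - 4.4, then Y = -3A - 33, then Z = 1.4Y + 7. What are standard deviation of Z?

standard deviation of A = |-0.6|·29.2 = 17.52.
standard deviation of Y = |-3|·17.52 = 52.56.
standard deviation of Z = |1.4|·52.56 = 73.584.

standard deviation of Z = 73.584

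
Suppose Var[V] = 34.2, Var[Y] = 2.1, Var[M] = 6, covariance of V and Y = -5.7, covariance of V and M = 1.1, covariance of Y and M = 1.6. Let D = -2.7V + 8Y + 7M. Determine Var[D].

Var[D] = 1061.578

Var[D] = a²·Var[V] + b²·Var[Y] + c²·Var[M] + 2ab·covariance of V and Y + 2ac·covariance of V and M + 2bc·covariance of Y and M, with a = -2.7, b = 8, c = 7.
= 249.318 + 134.4 + 294 + 246.24 + (-41.58) + 179.2
= 1061.578.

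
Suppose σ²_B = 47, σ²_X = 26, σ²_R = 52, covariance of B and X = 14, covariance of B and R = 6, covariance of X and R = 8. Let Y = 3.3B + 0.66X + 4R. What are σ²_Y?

σ²_Y = a²·σ²_B + b²·σ²_X + c²·σ²_R + 2ab·covariance of B and X + 2ac·covariance of B and R + 2bc·covariance of X and R, with a = 3.3, b = 0.66, c = 4.
= 511.83 + 11.3256 + 832 + 60.984 + 158.4 + 42.24
= 1616.7796.

σ²_Y = 1616.7796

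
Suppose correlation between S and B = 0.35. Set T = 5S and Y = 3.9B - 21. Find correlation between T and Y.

Linear rescalings preserve correlation up to sign; here the slopes 5 and 3.9 have the same sign, so correlation between T and Y = correlation between S and B = 0.35.

correlation between T and Y = 0.35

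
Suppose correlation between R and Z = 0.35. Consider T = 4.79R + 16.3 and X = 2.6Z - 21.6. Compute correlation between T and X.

correlation between T and X = 0.35

Linear rescalings preserve correlation up to sign; here the slopes 4.79 and 2.6 have the same sign, so correlation between T and X = correlation between R and Z = 0.35.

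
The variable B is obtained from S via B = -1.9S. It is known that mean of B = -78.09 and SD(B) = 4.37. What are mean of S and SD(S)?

mean of S = 41.1, SD(S) = 2.3

From B = -1.9S: mean of B = a·mean of S + b, so mean of S = (mean of B − b)/a = (-78.09 − 0)/(-1.9) = 41.1.
SD(B) = |a|·SD(S), so SD(S) = 4.37/|-1.9| = 2.3.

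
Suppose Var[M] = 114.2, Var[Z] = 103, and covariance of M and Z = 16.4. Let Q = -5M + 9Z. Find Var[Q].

Var[Q] = 9722

Var[Q] = a²·Var[M] + b²·Var[Z] + 2ab·covariance of M and Z with a = -5, b = 9.
= (-5)²·114.2 + 9²·103 + 2·(-5)·9·16.4
= 2855 + 8343 + (-1476) = 9722.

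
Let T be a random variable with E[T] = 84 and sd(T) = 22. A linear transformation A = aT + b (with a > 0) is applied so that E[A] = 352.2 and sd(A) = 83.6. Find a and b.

a = 3.8, b = 33

sd(A) = a·sd(T) (a > 0), so a = 83.6/22 = 3.8.
E[A] = a·E[T] + b, so b = 352.2 − 3.8·84 = 33.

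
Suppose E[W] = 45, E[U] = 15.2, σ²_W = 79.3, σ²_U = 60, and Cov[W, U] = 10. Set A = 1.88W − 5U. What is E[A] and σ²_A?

E[A] = 1.88·E[W] + (-5)·E[U] = 1.88·45 + (-5)·15.2 = 8.6.
σ²_A = a²·σ²_W + b²·σ²_U + 2ab·Cov[W, U] with a = 1.88, b = -5.
= 1.88²·79.3 + (-5)²·60 + 2·1.88·(-5)·10
= 280.27792 + 1500 + (-188) = 1592.27792.

E[A] = 8.6, σ²_A = 1592.27792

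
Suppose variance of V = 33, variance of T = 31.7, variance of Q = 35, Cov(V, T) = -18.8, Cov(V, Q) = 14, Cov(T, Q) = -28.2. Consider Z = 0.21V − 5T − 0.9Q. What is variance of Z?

variance of Z = 602.6933

variance of Z = a²·variance of V + b²·variance of T + c²·variance of Q + 2ab·Cov(V, T) + 2ac·Cov(V, Q) + 2bc·Cov(T, Q), with a = 0.21, b = -5, c = -0.9.
= 1.4553 + 792.5 + 28.35 + 39.48 + (-5.292) + (-253.8)
= 602.6933.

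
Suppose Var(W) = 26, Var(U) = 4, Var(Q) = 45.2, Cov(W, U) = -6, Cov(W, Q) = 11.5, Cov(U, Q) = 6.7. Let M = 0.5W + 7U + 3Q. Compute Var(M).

Var(M) = a²·Var(W) + b²·Var(U) + c²·Var(Q) + 2ab·Cov(W, U) + 2ac·Cov(W, Q) + 2bc·Cov(U, Q), with a = 0.5, b = 7, c = 3.
= 6.5 + 196 + 406.8 + (-42) + 34.5 + 281.4
= 883.2.

Var(M) = 883.2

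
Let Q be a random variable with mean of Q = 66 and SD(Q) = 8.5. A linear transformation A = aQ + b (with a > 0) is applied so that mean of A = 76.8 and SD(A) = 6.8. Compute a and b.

a = 0.8, b = 24

SD(A) = a·SD(Q) (a > 0), so a = 6.8/8.5 = 0.8.
mean of A = a·mean of Q + b, so b = 76.8 − 0.8·66 = 24.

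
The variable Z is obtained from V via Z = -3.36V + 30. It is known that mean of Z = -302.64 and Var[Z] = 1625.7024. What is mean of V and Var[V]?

mean of V = 99, Var[V] = 144

From Z = -3.36V + 30: mean of Z = a·mean of V + b, so mean of V = (mean of Z − b)/a = (-302.64 − 30)/(-3.36) = 99.
Var[Z] = a²·Var[V], so Var[V] = 1625.7024/(-3.36)² = 144.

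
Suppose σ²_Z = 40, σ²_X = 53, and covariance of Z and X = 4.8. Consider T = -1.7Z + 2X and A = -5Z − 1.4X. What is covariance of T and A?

covariance of T and A = 155.024

By bilinearity, covariance of T and A = ac·σ²_Z + bd·σ²_X + (ad+bc)·covariance of Z and X, with a=-1.7, b=2, c=-5, d=-1.4.
ac·σ²_Z = (-1.7)·(-5)·40 = 340
bd·σ²_X = 2·(-1.4)·53 = -148.4
(ad+bc)·covariance of Z and X = (-7.62)·4.8 = -36.576
covariance of T and A = 340 + (-148.4) + (-36.576) = 155.024.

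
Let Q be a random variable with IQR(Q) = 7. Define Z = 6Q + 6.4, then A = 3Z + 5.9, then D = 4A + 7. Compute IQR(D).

IQR(D) = 504

IQR(Z) = |6|·7 = 42.
IQR(A) = |3|·42 = 126.
IQR(D) = |4|·126 = 504.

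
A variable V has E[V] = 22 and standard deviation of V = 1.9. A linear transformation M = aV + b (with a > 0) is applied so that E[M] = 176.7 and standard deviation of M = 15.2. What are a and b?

a = 8, b = 0.7

standard deviation of M = a·standard deviation of V (a > 0), so a = 15.2/1.9 = 8.
E[M] = a·E[V] + b, so b = 176.7 − 8·22 = 0.7.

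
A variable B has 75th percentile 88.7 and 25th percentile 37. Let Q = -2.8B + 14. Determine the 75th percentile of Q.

Since a = -2.8 < 0 the transformation is decreasing, reversing order: the 75th percentile of Q corresponds to the 25th percentile of B.
So P_{75}(Q) = a·P_{25}(B) + b = (-2.8)·37 + 14 = -89.6.

75th percentile of Q = -89.6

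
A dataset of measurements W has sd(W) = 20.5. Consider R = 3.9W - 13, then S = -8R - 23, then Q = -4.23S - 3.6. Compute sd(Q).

sd(R) = |3.9|·20.5 = 79.95.
sd(S) = |-8|·79.95 = 639.6.
sd(Q) = |-4.23|·639.6 = 2705.508.

sd(Q) = 2705.508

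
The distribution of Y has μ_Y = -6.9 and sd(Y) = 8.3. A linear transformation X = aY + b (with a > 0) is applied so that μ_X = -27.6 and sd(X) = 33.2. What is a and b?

a = 4, b = 0

sd(X) = a·sd(Y) (a > 0), so a = 33.2/8.3 = 4.
μ_X = a·μ_Y + b, so b = -27.6 − 4·(-6.9) = 0.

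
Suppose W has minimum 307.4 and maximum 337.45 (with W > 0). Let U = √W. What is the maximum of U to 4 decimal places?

√W is increasing on this domain, so max(U) comes from max(W) = 337.45: max(U) = √(337.45) ≈ 18.3698.

max(U) = 18.3698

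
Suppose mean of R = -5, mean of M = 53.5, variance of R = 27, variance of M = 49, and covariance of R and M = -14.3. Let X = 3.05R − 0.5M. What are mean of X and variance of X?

mean of X = 3.05·mean of R + (-0.5)·mean of M = 3.05·(-5) + (-0.5)·53.5 = -42.
variance of X = a²·variance of R + b²·variance of M + 2ab·covariance of R and M with a = 3.05, b = -0.5.
= 3.05²·27 + (-0.5)²·49 + 2·3.05·(-0.5)·(-14.3)
= 251.1675 + 12.25 + 43.615 = 307.0325.

mean of X = -42, variance of X = 307.0325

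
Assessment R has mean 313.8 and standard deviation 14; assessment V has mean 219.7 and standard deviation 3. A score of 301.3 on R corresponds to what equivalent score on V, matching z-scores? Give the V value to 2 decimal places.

z = (301.3 − 313.8)/14 ≈ -0.8929.
V = 219.7 + z·3 = 219.7 + (301.3 − 313.8)·3/14 ≈ 217.02.

V = 217.02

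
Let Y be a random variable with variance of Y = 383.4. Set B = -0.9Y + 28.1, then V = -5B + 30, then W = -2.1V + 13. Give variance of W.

variance of B = (-0.9)²·383.4 = 310.554.
variance of V = (-5)²·310.554 = 7763.85.
variance of W = (-2.1)²·7763.85 = 34238.5785.

variance of W = 34238.5785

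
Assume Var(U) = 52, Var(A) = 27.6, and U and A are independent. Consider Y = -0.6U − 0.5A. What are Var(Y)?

Var(Y) = 25.62

Var(Y) = a²·Var(U) + b²·Var(A) + 2ab·covariance of U and A with a = -0.6, b = -0.5.
Independence gives covariance of U and A = 0.
= (-0.6)²·52 + (-0.5)²·27.6 + 2·(-0.6)·(-0.5)·0
= 18.72 + 6.9 + 0 = 25.62.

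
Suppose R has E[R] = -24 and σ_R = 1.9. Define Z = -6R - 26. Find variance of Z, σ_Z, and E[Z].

variance of Z = 129.96, σ_Z = 11.4, E[Z] = 118

Z = -6R - 26 is linear with a = -6, b = -26.
variance of R = 1.9² = 3.61.
variance of Z = a²·variance of R = (-6)²·3.61 = 129.96 (the additive constant -26 does not affect variance).
σ_Z = |a|·σ_R = |-6|·1.9 = 11.4.
E[Z] = a·E[R] + b = (-6)·(-24) + (-26) = 118.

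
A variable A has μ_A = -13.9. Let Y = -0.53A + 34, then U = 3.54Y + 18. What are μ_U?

μ_U = 164.43918

μ_Y = (-0.53)·(-13.9) + 34 = 41.367.
μ_U = 3.54·41.367 + 18 = 164.43918.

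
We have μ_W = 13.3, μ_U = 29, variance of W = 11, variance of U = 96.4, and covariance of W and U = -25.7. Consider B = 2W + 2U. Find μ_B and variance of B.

μ_B = 84.6, variance of B = 224

μ_B = 2·μ_W + 2·μ_U = 2·13.3 + 2·29 = 84.6.
variance of B = a²·variance of W + b²·variance of U + 2ab·covariance of W and U with a = 2, b = 2.
= 2²·11 + 2²·96.4 + 2·2·2·(-25.7)
= 44 + 385.6 + (-205.6) = 224.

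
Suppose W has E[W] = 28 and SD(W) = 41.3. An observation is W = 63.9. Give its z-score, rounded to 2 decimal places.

z = (W − E[W]) / SD(W) = (63.9 − 28) / 41.3 ≈ 0.87.

z = 0.87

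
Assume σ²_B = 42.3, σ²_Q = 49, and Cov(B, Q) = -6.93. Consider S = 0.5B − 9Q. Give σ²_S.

σ²_S = a²·σ²_B + b²·σ²_Q + 2ab·Cov(B, Q) with a = 0.5, b = -9.
= 0.5²·42.3 + (-9)²·49 + 2·0.5·(-9)·(-6.93)
= 10.575 + 3969 + 62.37 = 4041.945.

σ²_S = 4041.945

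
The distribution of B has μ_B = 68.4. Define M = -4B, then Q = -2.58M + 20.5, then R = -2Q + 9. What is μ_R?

μ_R = -1443.776

μ_M = (-4)·68.4 = -273.6.
μ_Q = (-2.58)·(-273.6) + 20.5 = 726.388.
μ_R = (-2)·726.388 + 9 = -1443.776.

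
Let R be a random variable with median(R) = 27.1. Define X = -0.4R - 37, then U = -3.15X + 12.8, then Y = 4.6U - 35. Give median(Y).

median(X) = (-0.4)·27.1 + (-37) = -47.84.
median(U) = (-3.15)·(-47.84) + 12.8 = 163.496.
median(Y) = 4.6·163.496 + (-35) = 717.0816.

median(Y) = 717.0816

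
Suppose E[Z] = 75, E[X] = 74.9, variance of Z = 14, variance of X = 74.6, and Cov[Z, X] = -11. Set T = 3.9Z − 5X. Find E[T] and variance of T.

E[T] = -82, variance of T = 2506.94

E[T] = 3.9·E[Z] + (-5)·E[X] = 3.9·75 + (-5)·74.9 = -82.
variance of T = a²·variance of Z + b²·variance of X + 2ab·Cov[Z, X] with a = 3.9, b = -5.
= 3.9²·14 + (-5)²·74.6 + 2·3.9·(-5)·(-11)
= 212.94 + 1865 + 429 = 2506.94.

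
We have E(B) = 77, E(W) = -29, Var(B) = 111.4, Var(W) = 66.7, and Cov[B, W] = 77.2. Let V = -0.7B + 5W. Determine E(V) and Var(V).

E(V) = -198.9, Var(V) = 1181.686

E(V) = (-0.7)·E(B) + 5·E(W) = (-0.7)·77 + 5·(-29) = -198.9.
Var(V) = a²·Var(B) + b²·Var(W) + 2ab·Cov[B, W] with a = -0.7, b = 5.
= (-0.7)²·111.4 + 5²·66.7 + 2·(-0.7)·5·77.2
= 54.586 + 1667.5 + (-540.4) = 1181.686.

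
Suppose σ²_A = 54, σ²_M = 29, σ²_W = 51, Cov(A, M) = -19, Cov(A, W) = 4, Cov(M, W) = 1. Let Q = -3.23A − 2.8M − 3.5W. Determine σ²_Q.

σ²_Q = 1181.8546

σ²_Q = a²·σ²_A + b²·σ²_M + c²·σ²_W + 2ab·Cov(A, M) + 2ac·Cov(A, W) + 2bc·Cov(M, W), with a = -3.23, b = -2.8, c = -3.5.
= 563.3766 + 227.36 + 624.75 + (-343.672) + 90.44 + 19.6
= 1181.8546.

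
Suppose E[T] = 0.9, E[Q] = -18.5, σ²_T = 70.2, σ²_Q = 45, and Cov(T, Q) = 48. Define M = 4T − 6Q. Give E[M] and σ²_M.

E[M] = 4·E[T] + (-6)·E[Q] = 4·0.9 + (-6)·(-18.5) = 114.6.
σ²_M = a²·σ²_T + b²·σ²_Q + 2ab·Cov(T, Q) with a = 4, b = -6.
= 4²·70.2 + (-6)²·45 + 2·4·(-6)·48
= 1123.2 + 1620 + (-2304) = 439.2.

E[M] = 114.6, σ²_M = 439.2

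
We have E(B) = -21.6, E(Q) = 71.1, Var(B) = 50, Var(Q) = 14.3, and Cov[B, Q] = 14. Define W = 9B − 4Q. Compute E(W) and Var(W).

E(W) = 9·E(B) + (-4)·E(Q) = 9·(-21.6) + (-4)·71.1 = -478.8.
Var(W) = a²·Var(B) + b²·Var(Q) + 2ab·Cov[B, Q] with a = 9, b = -4.
= 9²·50 + (-4)²·14.3 + 2·9·(-4)·14
= 4050 + 228.8 + (-1008) = 3270.8.

E(W) = -478.8, Var(W) = 3270.8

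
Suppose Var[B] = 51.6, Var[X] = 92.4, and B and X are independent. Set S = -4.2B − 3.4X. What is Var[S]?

Var[S] = 1978.368

Var[S] = a²·Var[B] + b²·Var[X] + 2ab·Cov[B, X] with a = -4.2, b = -3.4.
Independence gives Cov[B, X] = 0.
= (-4.2)²·51.6 + (-3.4)²·92.4 + 2·(-4.2)·(-3.4)·0
= 910.224 + 1068.144 + 0 = 1978.368.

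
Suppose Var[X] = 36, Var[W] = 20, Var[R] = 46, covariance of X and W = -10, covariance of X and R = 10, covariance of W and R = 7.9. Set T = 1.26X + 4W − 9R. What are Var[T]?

Var[T] = a²·Var[X] + b²·Var[W] + c²·Var[R] + 2ab·covariance of X and W + 2ac·covariance of X and R + 2bc·covariance of W and R, with a = 1.26, b = 4, c = -9.
= 57.1536 + 320 + 3726 + (-100.8) + (-226.8) + (-568.8)
= 3206.7536.

Var[T] = 3206.7536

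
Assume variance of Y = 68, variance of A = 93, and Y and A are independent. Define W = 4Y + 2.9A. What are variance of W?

variance of W = 1870.13

variance of W = a²·variance of Y + b²·variance of A + 2ab·covariance of Y and A with a = 4, b = 2.9.
Independence gives covariance of Y and A = 0.
= 4²·68 + 2.9²·93 + 2·4·2.9·0
= 1088 + 782.13 + 0 = 1870.13.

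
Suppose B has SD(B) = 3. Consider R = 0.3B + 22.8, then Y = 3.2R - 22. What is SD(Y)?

SD(Y) = 2.88

SD(R) = |0.3|·3 = 0.9.
SD(Y) = |3.2|·0.9 = 2.88.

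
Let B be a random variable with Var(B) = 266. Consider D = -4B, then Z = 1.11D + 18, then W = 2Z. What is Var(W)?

Var(W) = 20975.2704

Var(D) = (-4)²·266 = 4256.
Var(Z) = 1.11²·4256 = 5243.8176.
Var(W) = 2²·5243.8176 = 20975.2704.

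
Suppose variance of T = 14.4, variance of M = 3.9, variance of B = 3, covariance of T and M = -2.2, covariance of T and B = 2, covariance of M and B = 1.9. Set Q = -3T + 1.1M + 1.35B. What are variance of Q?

variance of Q = a²·variance of T + b²·variance of M + c²·variance of B + 2ab·covariance of T and M + 2ac·covariance of T and B + 2bc·covariance of M and B, with a = -3, b = 1.1, c = 1.35.
= 129.6 + 4.719 + 5.4675 + 14.52 + (-16.2) + 5.643
= 143.7495.

variance of Q = 143.7495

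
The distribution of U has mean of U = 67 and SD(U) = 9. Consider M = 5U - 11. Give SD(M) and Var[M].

M = 5U - 11 is linear with a = 5, b = -11.
SD(M) = |a|·SD(U) = |5|·9 = 45.
Var[U] = 9² = 81.
Var[M] = a²·Var[U] = 5²·81 = 2025 (the additive constant -11 does not affect variance).

SD(M) = 45, Var[M] = 2025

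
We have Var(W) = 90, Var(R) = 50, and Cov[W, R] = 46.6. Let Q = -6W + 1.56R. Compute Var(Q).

Var(Q) = a²·Var(W) + b²·Var(R) + 2ab·Cov[W, R] with a = -6, b = 1.56.
= (-6)²·90 + 1.56²·50 + 2·(-6)·1.56·46.6
= 3240 + 121.68 + (-872.352) = 2489.328.

Var(Q) = 2489.328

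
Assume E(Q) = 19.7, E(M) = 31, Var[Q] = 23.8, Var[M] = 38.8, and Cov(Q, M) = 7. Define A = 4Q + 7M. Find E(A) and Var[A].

E(A) = 4·E(Q) + 7·E(M) = 4·19.7 + 7·31 = 295.8.
Var[A] = a²·Var[Q] + b²·Var[M] + 2ab·Cov(Q, M) with a = 4, b = 7.
= 4²·23.8 + 7²·38.8 + 2·4·7·7
= 380.8 + 1901.2 + 392 = 2674.

E(A) = 295.8, Var[A] = 2674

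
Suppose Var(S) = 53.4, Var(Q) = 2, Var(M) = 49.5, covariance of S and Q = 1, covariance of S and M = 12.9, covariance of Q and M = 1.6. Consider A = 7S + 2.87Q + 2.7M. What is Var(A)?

Var(A) = 3546.5256

Var(A) = a²·Var(S) + b²·Var(Q) + c²·Var(M) + 2ab·covariance of S and Q + 2ac·covariance of S and M + 2bc·covariance of Q and M, with a = 7, b = 2.87, c = 2.7.
= 2616.6 + 16.4738 + 360.855 + 40.18 + 487.62 + 24.7968
= 3546.5256.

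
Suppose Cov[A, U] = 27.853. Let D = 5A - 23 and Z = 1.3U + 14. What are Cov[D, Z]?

Cov[D, Z] = a·c·Cov[A, U] = 5·1.3·27.853 = 181.0445. Additive constants drop out.

Cov[D, Z] = 181.0445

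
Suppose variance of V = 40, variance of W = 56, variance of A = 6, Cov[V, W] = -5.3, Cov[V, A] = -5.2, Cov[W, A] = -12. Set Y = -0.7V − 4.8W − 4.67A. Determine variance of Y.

variance of Y = a²·variance of V + b²·variance of W + c²·variance of A + 2ab·Cov[V, W] + 2ac·Cov[V, A] + 2bc·Cov[W, A], with a = -0.7, b = -4.8, c = -4.67.
= 19.6 + 1290.24 + 130.8534 + (-35.616) + (-33.9976) + (-537.984)
= 833.0958.

variance of Y = 833.0958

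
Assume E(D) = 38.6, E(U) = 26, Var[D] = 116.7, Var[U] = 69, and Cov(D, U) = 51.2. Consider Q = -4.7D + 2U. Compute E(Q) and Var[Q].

E(Q) = -129.42, Var[Q] = 1891.343

E(Q) = (-4.7)·E(D) + 2·E(U) = (-4.7)·38.6 + 2·26 = -129.42.
Var[Q] = a²·Var[D] + b²·Var[U] + 2ab·Cov(D, U) with a = -4.7, b = 2.
= (-4.7)²·116.7 + 2²·69 + 2·(-4.7)·2·51.2
= 2577.903 + 276 + (-962.56) = 1891.343.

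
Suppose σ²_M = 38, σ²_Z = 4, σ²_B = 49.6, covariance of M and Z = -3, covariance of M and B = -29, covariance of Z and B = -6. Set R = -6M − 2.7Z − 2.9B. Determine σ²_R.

σ²_R = 613.936

σ²_R = a²·σ²_M + b²·σ²_Z + c²·σ²_B + 2ab·covariance of M and Z + 2ac·covariance of M and B + 2bc·covariance of Z and B, with a = -6, b = -2.7, c = -2.9.
= 1368 + 29.16 + 417.136 + (-97.2) + (-1009.2) + (-93.96)
= 613.936.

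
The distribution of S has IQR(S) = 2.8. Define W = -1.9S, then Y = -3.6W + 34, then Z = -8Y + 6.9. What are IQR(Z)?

IQR(W) = |-1.9|·2.8 = 5.32.
IQR(Y) = |-3.6|·5.32 = 19.152.
IQR(Z) = |-8|·19.152 = 153.216.

IQR(Z) = 153.216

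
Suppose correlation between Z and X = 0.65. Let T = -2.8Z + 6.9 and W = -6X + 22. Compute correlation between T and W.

correlation between T and W = 0.65

Linear rescalings preserve correlation up to sign; here the slopes -2.8 and -6 have the same sign, so correlation between T and W = correlation between Z and X = 0.65.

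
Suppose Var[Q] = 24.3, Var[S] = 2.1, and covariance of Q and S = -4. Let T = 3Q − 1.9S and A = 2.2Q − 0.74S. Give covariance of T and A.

By bilinearity, covariance of T and A = ac·Var[Q] + bd·Var[S] + (ad+bc)·covariance of Q and S, with a=3, b=-1.9, c=2.2, d=-0.74.
ac·Var[Q] = 3·2.2·24.3 = 160.38
bd·Var[S] = (-1.9)·(-0.74)·2.1 = 2.9526
(ad+bc)·covariance of Q and S = (-6.4)·(-4) = 25.6
covariance of T and A = 160.38 + 2.9526 + 25.6 = 188.9326.

covariance of T and A = 188.9326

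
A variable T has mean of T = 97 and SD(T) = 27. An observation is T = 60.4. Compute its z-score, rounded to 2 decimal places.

z = (T − mean of T) / SD(T) = (60.4 − 97) / 27 ≈ -1.36.

z = -1.36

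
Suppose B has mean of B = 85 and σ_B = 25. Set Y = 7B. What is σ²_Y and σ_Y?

Y = 7B is linear with a = 7, b = 0.
σ²_B = 25² = 625.
σ²_Y = a²·σ²_B = 7²·625 = 30625.
σ_Y = |a|·σ_B = |7|·25 = 175.

σ²_Y = 30625, σ_Y = 175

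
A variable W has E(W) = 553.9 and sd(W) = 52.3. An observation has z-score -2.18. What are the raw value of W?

W = E(W) + z·sd(W) = 553.9 + (-2.18)·52.3 = 439.886.

W = 439.886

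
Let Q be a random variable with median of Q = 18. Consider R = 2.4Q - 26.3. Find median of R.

median of R = 16.9

A linear map preserves order up to sign, so median of R = a·median of Q + b = 2.4·18 + (-26.3) = 16.9.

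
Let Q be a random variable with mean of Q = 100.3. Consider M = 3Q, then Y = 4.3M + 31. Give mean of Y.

mean of Y = 1324.87

mean of M = 3·100.3 = 300.9.
mean of Y = 4.3·300.9 + 31 = 1324.87.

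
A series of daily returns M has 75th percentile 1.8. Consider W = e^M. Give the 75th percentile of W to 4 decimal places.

75th percentile of W = 6.0496

e^M is increasing, so P_{75}(W) = g(P_{75}(M)) ≈ 6.0496.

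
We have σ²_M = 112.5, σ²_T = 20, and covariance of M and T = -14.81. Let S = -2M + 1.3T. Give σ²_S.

σ²_S = 560.812

σ²_S = a²·σ²_M + b²·σ²_T + 2ab·covariance of M and T with a = -2, b = 1.3.
= (-2)²·112.5 + 1.3²·20 + 2·(-2)·1.3·(-14.81)
= 450 + 33.8 + 77.012 = 560.812.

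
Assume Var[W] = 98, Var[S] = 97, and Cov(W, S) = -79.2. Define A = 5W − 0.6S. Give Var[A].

Var[A] = 2960.12

Var[A] = a²·Var[W] + b²·Var[S] + 2ab·Cov(W, S) with a = 5, b = -0.6.
= 5²·98 + (-0.6)²·97 + 2·5·(-0.6)·(-79.2)
= 2450 + 34.92 + 475.2 = 2960.12.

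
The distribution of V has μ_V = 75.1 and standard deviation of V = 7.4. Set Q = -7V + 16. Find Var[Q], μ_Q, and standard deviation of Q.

Q = -7V + 16 is linear with a = -7, b = 16.
Var[V] = 7.4² = 54.76.
Var[Q] = a²·Var[V] = (-7)²·54.76 = 2683.24 (the additive constant 16 does not affect variance).
μ_Q = a·μ_V + b = (-7)·75.1 + 16 = -509.7.
standard deviation of Q = |a|·standard deviation of V = |-7|·7.4 = 51.8.

Var[Q] = 2683.24, μ_Q = -509.7, standard deviation of Q = 51.8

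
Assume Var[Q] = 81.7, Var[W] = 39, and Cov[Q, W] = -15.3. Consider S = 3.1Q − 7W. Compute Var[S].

Var[S] = a²·Var[Q] + b²·Var[W] + 2ab·Cov[Q, W] with a = 3.1, b = -7.
= 3.1²·81.7 + (-7)²·39 + 2·3.1·(-7)·(-15.3)
= 785.137 + 1911 + 664.02 = 3360.157.

Var[S] = 3360.157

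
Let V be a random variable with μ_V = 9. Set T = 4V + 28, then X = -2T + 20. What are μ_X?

μ_X = -108

μ_T = 4·9 + 28 = 64.
μ_X = (-2)·64 + 20 = -108.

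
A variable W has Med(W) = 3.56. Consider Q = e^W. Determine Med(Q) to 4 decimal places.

e^W is monotone on this domain, so Med(Q) = exp(3.56) ≈ 35.1632.

Med(Q) = 35.1632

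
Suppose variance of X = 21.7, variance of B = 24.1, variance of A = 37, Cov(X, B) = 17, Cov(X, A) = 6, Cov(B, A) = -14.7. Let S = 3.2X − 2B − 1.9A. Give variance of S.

variance of S = 49.898

variance of S = a²·variance of X + b²·variance of B + c²·variance of A + 2ab·Cov(X, B) + 2ac·Cov(X, A) + 2bc·Cov(B, A), with a = 3.2, b = -2, c = -1.9.
= 222.208 + 96.4 + 133.57 + (-217.6) + (-72.96) + (-111.72)
= 49.898.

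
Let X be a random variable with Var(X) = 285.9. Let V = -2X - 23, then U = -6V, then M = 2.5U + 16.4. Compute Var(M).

Var(M) = 257310

Var(V) = (-2)²·285.9 = 1143.6.
Var(U) = (-6)²·1143.6 = 41169.6.
Var(M) = 2.5²·41169.6 = 257310.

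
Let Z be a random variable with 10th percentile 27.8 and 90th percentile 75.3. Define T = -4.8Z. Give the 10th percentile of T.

Since a = -4.8 < 0 the transformation is decreasing, reversing order: the 10th percentile of T corresponds to the 90th percentile of Z.
So P_{10}(T) = a·P_{90}(Z) + b = (-4.8)·75.3 = -361.44.

10th percentile of T = -361.44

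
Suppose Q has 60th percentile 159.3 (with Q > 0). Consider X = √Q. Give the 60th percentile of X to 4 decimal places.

√Q is increasing, so P_{60}(X) = g(P_{60}(Q)) ≈ 12.6214.

60th percentile of X = 12.6214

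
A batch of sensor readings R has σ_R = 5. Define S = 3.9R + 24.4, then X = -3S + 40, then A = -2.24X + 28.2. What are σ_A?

σ_A = 131.04

σ_S = |3.9|·5 = 19.5.
σ_X = |-3|·19.5 = 58.5.
σ_A = |-2.24|·58.5 = 131.04.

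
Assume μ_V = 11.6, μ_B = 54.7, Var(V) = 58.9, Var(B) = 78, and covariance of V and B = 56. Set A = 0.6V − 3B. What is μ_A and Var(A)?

μ_A = 0.6·μ_V + (-3)·μ_B = 0.6·11.6 + (-3)·54.7 = -157.14.
Var(A) = a²·Var(V) + b²·Var(B) + 2ab·covariance of V and B with a = 0.6, b = -3.
= 0.6²·58.9 + (-3)²·78 + 2·0.6·(-3)·56
= 21.204 + 702 + (-201.6) = 521.604.

μ_A = -157.14, Var(A) = 521.604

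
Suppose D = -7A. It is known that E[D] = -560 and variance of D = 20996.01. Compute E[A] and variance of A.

From D = -7A: E[D] = a·E[A] + b, so E[A] = (E[D] − b)/a = (-560 − 0)/(-7) = 80.
variance of D = a²·variance of A, so variance of A = 20996.01/(-7)² = 428.49.

E[A] = 80, variance of A = 428.49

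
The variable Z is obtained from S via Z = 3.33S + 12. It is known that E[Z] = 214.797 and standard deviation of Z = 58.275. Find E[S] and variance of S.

From Z = 3.33S + 12: E[Z] = a·E[S] + b, so E[S] = (E[Z] − b)/a = (214.797 − 12)/3.33 = 60.9.
variance of Z = 58.275² = 3395.975625.
variance of Z = a²·variance of S, so variance of S = 3395.975625/3.33² = 306.25.

E[S] = 60.9, variance of S = 306.25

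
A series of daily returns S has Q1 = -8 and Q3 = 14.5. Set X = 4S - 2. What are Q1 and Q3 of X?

Q1(X) = -34, Q3(X) = 56

a = 4 > 0: Q1(X) = a·Q1(S)+b = -34, Q3(X) = a·Q3(S)+b = 56.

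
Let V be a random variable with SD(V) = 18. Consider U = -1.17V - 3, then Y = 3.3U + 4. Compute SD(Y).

SD(U) = |-1.17|·18 = 21.06.
SD(Y) = |3.3|·21.06 = 69.498.

SD(Y) = 69.498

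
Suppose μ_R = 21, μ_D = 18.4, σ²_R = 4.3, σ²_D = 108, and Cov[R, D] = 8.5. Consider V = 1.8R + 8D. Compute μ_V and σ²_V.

μ_V = 1.8·μ_R + 8·μ_D = 1.8·21 + 8·18.4 = 185.
σ²_V = a²·σ²_R + b²·σ²_D + 2ab·Cov[R, D] with a = 1.8, b = 8.
= 1.8²·4.3 + 8²·108 + 2·1.8·8·8.5
= 13.932 + 6912 + 244.8 = 7170.732.

μ_V = 185, σ²_V = 7170.732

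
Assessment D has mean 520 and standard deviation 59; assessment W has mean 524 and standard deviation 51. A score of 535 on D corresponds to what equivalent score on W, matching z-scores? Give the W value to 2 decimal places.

z = (535 − 520)/59 ≈ 0.2542.
W = 524 + z·51 = 524 + (535 − 520)·51/59 ≈ 536.97.

W = 536.97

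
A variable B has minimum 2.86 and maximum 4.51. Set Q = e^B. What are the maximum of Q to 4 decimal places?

e^B is increasing on this domain, so max(Q) comes from max(B) = 4.51: max(Q) = exp(4.51) ≈ 90.9218.

max(Q) = 90.9218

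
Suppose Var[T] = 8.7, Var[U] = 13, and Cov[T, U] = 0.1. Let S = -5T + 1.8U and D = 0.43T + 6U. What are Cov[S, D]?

By bilinearity, Cov[S, D] = ac·Var[T] + bd·Var[U] + (ad+bc)·Cov[T, U], with a=-5, b=1.8, c=0.43, d=6.
ac·Var[T] = (-5)·0.43·8.7 = -18.705
bd·Var[U] = 1.8·6·13 = 140.4
(ad+bc)·Cov[T, U] = (-29.226)·0.1 = -2.9226
Cov[S, D] = -18.705 + 140.4 + (-2.9226) = 118.7724.

Cov[S, D] = 118.7724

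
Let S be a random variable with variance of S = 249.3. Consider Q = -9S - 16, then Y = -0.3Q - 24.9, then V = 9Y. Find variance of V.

variance of Q = (-9)²·249.3 = 20193.3.
variance of Y = (-0.3)²·20193.3 = 1817.397.
variance of V = 9²·1817.397 = 147209.157.

variance of V = 147209.157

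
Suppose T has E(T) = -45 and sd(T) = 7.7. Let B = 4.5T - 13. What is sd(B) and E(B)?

B = 4.5T - 13 is linear with a = 4.5, b = -13.
sd(B) = |a|·sd(T) = |4.5|·7.7 = 34.65.
E(B) = a·E(T) + b = 4.5·(-45) + (-13) = -215.5.

sd(B) = 34.65, E(B) = -215.5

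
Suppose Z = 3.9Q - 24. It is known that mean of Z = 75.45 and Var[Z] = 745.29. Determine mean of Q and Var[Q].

From Z = 3.9Q - 24: mean of Z = a·mean of Q + b, so mean of Q = (mean of Z − b)/a = (75.45 − (-24))/3.9 = 25.5.
Var[Z] = a²·Var[Q], so Var[Q] = 745.29/3.9² = 49.

mean of Q = 25.5, Var[Q] = 49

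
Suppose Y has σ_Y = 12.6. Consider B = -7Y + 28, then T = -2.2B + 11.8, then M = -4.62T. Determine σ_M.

σ_B = |-7|·12.6 = 88.2.
σ_T = |-2.2|·88.2 = 194.04.
σ_M = |-4.62|·194.04 = 896.4648.

σ_M = 896.4648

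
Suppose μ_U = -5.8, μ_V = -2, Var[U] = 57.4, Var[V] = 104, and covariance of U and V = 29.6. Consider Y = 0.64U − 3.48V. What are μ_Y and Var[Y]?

μ_Y = 3.248, Var[Y] = 1151.1424

μ_Y = 0.64·μ_U + (-3.48)·μ_V = 0.64·(-5.8) + (-3.48)·(-2) = 3.248.
Var[Y] = a²·Var[U] + b²·Var[V] + 2ab·covariance of U and V with a = 0.64, b = -3.48.
= 0.64²·57.4 + (-3.48)²·104 + 2·0.64·(-3.48)·29.6
= 23.51104 + 1259.4816 + (-131.85024) = 1151.1424.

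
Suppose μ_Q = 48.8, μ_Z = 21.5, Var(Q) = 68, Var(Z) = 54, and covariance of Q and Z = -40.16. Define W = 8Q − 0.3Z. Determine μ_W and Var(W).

μ_W = 8·μ_Q + (-0.3)·μ_Z = 8·48.8 + (-0.3)·21.5 = 383.95.
Var(W) = a²·Var(Q) + b²·Var(Z) + 2ab·covariance of Q and Z with a = 8, b = -0.3.
= 8²·68 + (-0.3)²·54 + 2·8·(-0.3)·(-40.16)
= 4352 + 4.86 + 192.768 = 4549.628.

μ_W = 383.95, Var(W) = 4549.628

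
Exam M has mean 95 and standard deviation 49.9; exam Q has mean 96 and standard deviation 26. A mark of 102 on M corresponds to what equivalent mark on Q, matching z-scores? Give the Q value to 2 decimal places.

Q = 99.65

z = (102 − 95)/49.9 ≈ 0.1403.
Q = 96 + z·26 = 96 + (102 − 95)·26/49.9 ≈ 99.65.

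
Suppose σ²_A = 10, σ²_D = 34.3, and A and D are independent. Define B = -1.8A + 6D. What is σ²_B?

σ²_B = 1267.2

σ²_B = a²·σ²_A + b²·σ²_D + 2ab·Cov[A, D] with a = -1.8, b = 6.
Independence gives Cov[A, D] = 0.
= (-1.8)²·10 + 6²·34.3 + 2·(-1.8)·6·0
= 32.4 + 1234.8 + 0 = 1267.2.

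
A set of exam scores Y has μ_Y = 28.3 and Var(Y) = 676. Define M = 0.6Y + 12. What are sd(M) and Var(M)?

M = 0.6Y + 12 is linear with a = 0.6, b = 12.
sd(Y) = √676 = 26.
sd(M) = |a|·sd(Y) = |0.6|·26 = 15.6.
Var(M) = a²·Var(Y) = 0.6²·676 = 243.36 (the additive constant 12 does not affect variance).

sd(M) = 15.6, Var(M) = 243.36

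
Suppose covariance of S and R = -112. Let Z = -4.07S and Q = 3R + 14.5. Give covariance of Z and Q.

covariance of Z and Q = 1367.52

covariance of Z and Q = a·c·covariance of S and R = (-4.07)·3·(-112) = 1367.52. Additive constants drop out.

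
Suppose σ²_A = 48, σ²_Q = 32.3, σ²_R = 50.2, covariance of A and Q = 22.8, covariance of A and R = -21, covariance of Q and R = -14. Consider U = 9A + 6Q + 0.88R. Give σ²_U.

σ²_U = a²·σ²_A + b²·σ²_Q + c²·σ²_R + 2ab·covariance of A and Q + 2ac·covariance of A and R + 2bc·covariance of Q and R, with a = 9, b = 6, c = 0.88.
= 3888 + 1162.8 + 38.87488 + 2462.4 + (-332.64) + (-147.84)
= 7071.59488.

σ²_U = 7071.59488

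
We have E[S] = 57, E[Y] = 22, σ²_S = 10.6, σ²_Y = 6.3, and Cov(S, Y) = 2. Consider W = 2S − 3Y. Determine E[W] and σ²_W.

E[W] = 48, σ²_W = 75.1

E[W] = 2·E[S] + (-3)·E[Y] = 2·57 + (-3)·22 = 48.
σ²_W = a²·σ²_S + b²·σ²_Y + 2ab·Cov(S, Y) with a = 2, b = -3.
= 2²·10.6 + (-3)²·6.3 + 2·2·(-3)·2
= 42.4 + 56.7 + (-24) = 75.1.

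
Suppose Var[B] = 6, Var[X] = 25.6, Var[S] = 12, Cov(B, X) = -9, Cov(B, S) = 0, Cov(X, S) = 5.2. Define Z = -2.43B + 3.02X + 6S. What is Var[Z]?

Var[Z] = a²·Var[B] + b²·Var[X] + c²·Var[S] + 2ab·Cov(B, X) + 2ac·Cov(B, S) + 2bc·Cov(X, S), with a = -2.43, b = 3.02, c = 6.
= 35.4294 + 233.48224 + 432 + 132.0948 + 0 + 188.448
= 1021.45444.

Var[Z] = 1021.45444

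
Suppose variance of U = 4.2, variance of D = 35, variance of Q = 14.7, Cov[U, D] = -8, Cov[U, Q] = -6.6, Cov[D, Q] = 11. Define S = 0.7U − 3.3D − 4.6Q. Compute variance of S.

variance of S = a²·variance of U + b²·variance of D + c²·variance of Q + 2ab·Cov[U, D] + 2ac·Cov[U, Q] + 2bc·Cov[D, Q], with a = 0.7, b = -3.3, c = -4.6.
= 2.058 + 381.15 + 311.052 + 36.96 + 42.504 + 333.96
= 1107.684.

variance of S = 1107.684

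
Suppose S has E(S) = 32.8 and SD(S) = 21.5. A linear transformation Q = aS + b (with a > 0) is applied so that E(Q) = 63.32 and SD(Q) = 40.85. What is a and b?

SD(Q) = a·SD(S) (a > 0), so a = 40.85/21.5 = 1.9.
E(Q) = a·E(S) + b, so b = 63.32 − 1.9·32.8 = 1.

a = 1.9, b = 1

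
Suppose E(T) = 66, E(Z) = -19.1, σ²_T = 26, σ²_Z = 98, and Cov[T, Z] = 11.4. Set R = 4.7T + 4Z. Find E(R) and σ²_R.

E(R) = 4.7·E(T) + 4·E(Z) = 4.7·66 + 4·(-19.1) = 233.8.
σ²_R = a²·σ²_T + b²·σ²_Z + 2ab·Cov[T, Z] with a = 4.7, b = 4.
= 4.7²·26 + 4²·98 + 2·4.7·4·11.4
= 574.34 + 1568 + 428.64 = 2570.98.

E(R) = 233.8, σ²_R = 2570.98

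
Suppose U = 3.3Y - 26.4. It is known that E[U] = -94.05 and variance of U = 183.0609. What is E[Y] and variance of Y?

From U = 3.3Y - 26.4: E[U] = a·E[Y] + b, so E[Y] = (E[U] − b)/a = (-94.05 − (-26.4))/3.3 = -20.5.
variance of U = a²·variance of Y, so variance of Y = 183.0609/3.3² = 16.81.

E[Y] = -20.5, variance of Y = 16.81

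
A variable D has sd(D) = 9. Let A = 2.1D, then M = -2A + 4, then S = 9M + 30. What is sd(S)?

sd(S) = 340.2

sd(A) = |2.1|·9 = 18.9.
sd(M) = |-2|·18.9 = 37.8.
sd(S) = |9|·37.8 = 340.2.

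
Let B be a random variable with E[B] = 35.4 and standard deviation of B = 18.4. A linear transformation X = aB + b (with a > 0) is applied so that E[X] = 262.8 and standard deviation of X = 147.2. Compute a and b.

a = 8, b = -20.4

standard deviation of X = a·standard deviation of B (a > 0), so a = 147.2/18.4 = 8.
E[X] = a·E[B] + b, so b = 262.8 − 8·35.4 = -20.4.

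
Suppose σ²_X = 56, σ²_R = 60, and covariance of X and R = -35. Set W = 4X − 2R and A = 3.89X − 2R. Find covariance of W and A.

covariance of W and A = 1663.66

By bilinearity, covariance of W and A = ac·σ²_X + bd·σ²_R + (ad+bc)·covariance of X and R, with a=4, b=-2, c=3.89, d=-2.
ac·σ²_X = 4·3.89·56 = 871.36
bd·σ²_R = (-2)·(-2)·60 = 240
(ad+bc)·covariance of X and R = (-15.78)·(-35) = 552.3
covariance of W and A = 871.36 + 240 + 552.3 = 1663.66.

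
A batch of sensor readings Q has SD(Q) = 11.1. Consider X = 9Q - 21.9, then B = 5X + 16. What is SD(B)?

SD(X) = |9|·11.1 = 99.9.
SD(B) = |5|·99.9 = 499.5.

SD(B) = 499.5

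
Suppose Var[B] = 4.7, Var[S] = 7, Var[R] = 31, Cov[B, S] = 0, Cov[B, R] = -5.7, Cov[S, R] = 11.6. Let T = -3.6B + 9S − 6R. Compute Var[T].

Var[T] = a²·Var[B] + b²·Var[S] + c²·Var[R] + 2ab·Cov[B, S] + 2ac·Cov[B, R] + 2bc·Cov[S, R], with a = -3.6, b = 9, c = -6.
= 60.912 + 567 + 1116 + 0 + (-246.24) + (-1252.8)
= 244.872.

Var[T] = 244.872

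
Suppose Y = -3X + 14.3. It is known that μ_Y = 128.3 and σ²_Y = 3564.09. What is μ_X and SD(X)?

μ_X = -38, SD(X) = 19.9

From Y = -3X + 14.3: μ_Y = a·μ_X + b, so μ_X = (μ_Y − b)/a = (128.3 − 14.3)/(-3) = -38.
SD(Y) = √3564.09 = 59.7.
SD(Y) = |a|·SD(X), so SD(X) = 59.7/|-3| = 19.9.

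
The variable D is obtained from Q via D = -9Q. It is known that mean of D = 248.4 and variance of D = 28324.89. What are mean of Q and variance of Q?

From D = -9Q: mean of D = a·mean of Q + b, so mean of Q = (mean of D − b)/a = (248.4 − 0)/(-9) = -27.6.
variance of D = a²·variance of Q, so variance of Q = 28324.89/(-9)² = 349.69.

mean of Q = -27.6, variance of Q = 349.69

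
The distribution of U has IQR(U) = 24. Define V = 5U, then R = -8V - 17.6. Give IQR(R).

IQR(V) = |5|·24 = 120.
IQR(R) = |-8|·120 = 960.

IQR(R) = 960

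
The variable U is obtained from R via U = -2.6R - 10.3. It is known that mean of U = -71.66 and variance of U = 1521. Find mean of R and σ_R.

mean of R = 23.6, σ_R = 15

From U = -2.6R - 10.3: mean of U = a·mean of R + b, so mean of R = (mean of U − b)/a = (-71.66 − (-10.3))/(-2.6) = 23.6.
σ_U = √1521 = 39.
σ_U = |a|·σ_R, so σ_R = 39/|-2.6| = 15.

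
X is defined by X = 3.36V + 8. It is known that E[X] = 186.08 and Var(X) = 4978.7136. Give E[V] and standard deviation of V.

E[V] = 53, standard deviation of V = 21

From X = 3.36V + 8: E[X] = a·E[V] + b, so E[V] = (E[X] − b)/a = (186.08 − 8)/3.36 = 53.
standard deviation of X = √4978.7136 = 70.56.
standard deviation of X = |a|·standard deviation of V, so standard deviation of V = 70.56/|3.36| = 21.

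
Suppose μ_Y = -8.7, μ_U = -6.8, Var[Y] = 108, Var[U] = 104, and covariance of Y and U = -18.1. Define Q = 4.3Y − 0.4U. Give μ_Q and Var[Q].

μ_Q = -34.69, Var[Q] = 2075.824

μ_Q = 4.3·μ_Y + (-0.4)·μ_U = 4.3·(-8.7) + (-0.4)·(-6.8) = -34.69.
Var[Q] = a²·Var[Y] + b²·Var[U] + 2ab·covariance of Y and U with a = 4.3, b = -0.4.
= 4.3²·108 + (-0.4)²·104 + 2·4.3·(-0.4)·(-18.1)
= 1996.92 + 16.64 + 62.264 = 2075.824.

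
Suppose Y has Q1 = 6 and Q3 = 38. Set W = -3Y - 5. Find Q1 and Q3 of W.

a = -3 < 0 reverses order: Q1(W) comes from Q3(Y), Q3(W) from Q1(Y).
Q1(W) = (-3)·38 + (-5) = -119; Q3(W) = (-3)·6 + (-5) = -23.

Q1(W) = -119, Q3(W) = -23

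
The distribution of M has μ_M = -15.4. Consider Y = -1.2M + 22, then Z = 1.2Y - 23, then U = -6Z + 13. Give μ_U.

μ_U = -140.456

μ_Y = (-1.2)·(-15.4) + 22 = 40.48.
μ_Z = 1.2·40.48 + (-23) = 25.576.
μ_U = (-6)·25.576 + 13 = -140.456.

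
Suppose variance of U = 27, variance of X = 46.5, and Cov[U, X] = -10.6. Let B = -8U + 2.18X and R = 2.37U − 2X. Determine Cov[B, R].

By bilinearity, Cov[B, R] = ac·variance of U + bd·variance of X + (ad+bc)·Cov[U, X], with a=-8, b=2.18, c=2.37, d=-2.
ac·variance of U = (-8)·2.37·27 = -511.92
bd·variance of X = 2.18·(-2)·46.5 = -202.74
(ad+bc)·Cov[U, X] = (21.1666)·(-10.6) = -224.36596
Cov[B, R] = -511.92 + (-202.74) + (-224.36596) = -939.02596.

Cov[B, R] = -939.02596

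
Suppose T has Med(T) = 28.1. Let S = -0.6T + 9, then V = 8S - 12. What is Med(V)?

Med(V) = -74.88

Med(S) = (-0.6)·28.1 + 9 = -7.86.
Med(V) = 8·(-7.86) + (-12) = -74.88.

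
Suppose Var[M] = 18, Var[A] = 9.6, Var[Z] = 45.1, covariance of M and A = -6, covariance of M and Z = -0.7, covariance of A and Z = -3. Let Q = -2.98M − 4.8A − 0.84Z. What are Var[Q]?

Var[Q] = 213.50928

Var[Q] = a²·Var[M] + b²·Var[A] + c²·Var[Z] + 2ab·covariance of M and A + 2ac·covariance of M and Z + 2bc·covariance of A and Z, with a = -2.98, b = -4.8, c = -0.84.
= 159.8472 + 221.184 + 31.82256 + (-171.648) + (-3.50448) + (-24.192)
= 213.50928.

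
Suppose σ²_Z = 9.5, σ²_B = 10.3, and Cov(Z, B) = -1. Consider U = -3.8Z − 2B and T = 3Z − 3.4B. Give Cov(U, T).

Cov(U, T) = -45.18

By bilinearity, Cov(U, T) = ac·σ²_Z + bd·σ²_B + (ad+bc)·Cov(Z, B), with a=-3.8, b=-2, c=3, d=-3.4.
ac·σ²_Z = (-3.8)·3·9.5 = -108.3
bd·σ²_B = (-2)·(-3.4)·10.3 = 70.04
(ad+bc)·Cov(Z, B) = (6.92)·(-1) = -6.92
Cov(U, T) = -108.3 + 70.04 + (-6.92) = -45.18.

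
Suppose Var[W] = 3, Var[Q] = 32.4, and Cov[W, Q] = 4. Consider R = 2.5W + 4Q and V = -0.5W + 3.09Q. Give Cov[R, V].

Cov[R, V] = 419.614

By bilinearity, Cov[R, V] = ac·Var[W] + bd·Var[Q] + (ad+bc)·Cov[W, Q], with a=2.5, b=4, c=-0.5, d=3.09.
ac·Var[W] = 2.5·(-0.5)·3 = -3.75
bd·Var[Q] = 4·3.09·32.4 = 400.464
(ad+bc)·Cov[W, Q] = (5.725)·4 = 22.9
Cov[R, V] = -3.75 + 400.464 + 22.9 = 419.614.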